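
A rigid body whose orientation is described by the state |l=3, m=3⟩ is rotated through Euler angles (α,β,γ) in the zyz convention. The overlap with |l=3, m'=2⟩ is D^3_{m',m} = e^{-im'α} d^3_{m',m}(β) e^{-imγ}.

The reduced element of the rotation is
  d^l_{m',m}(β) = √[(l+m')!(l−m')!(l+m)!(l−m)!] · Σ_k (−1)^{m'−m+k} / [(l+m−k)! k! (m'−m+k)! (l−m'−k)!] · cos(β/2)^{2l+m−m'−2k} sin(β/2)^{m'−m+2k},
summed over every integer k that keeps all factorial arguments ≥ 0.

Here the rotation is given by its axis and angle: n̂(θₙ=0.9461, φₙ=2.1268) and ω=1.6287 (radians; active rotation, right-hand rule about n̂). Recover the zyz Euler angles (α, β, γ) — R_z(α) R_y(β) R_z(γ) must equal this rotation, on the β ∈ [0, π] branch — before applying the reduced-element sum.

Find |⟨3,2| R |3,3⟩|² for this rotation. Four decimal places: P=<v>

P=0.2460

Axis–angle → zyz. n̂ = (sinθₙcosφₙ, sinθₙsinφₙ, cosθₙ) = (-0.428117, +0.688960, +0.584851), ω = 1.6287.
R = I cosω + sinω [n̂]ₓ + (1−cosω) n̂n̂ᵀ gives
  R = [+0.136020, -0.895895, +0.422930; +0.271846, +0.444263, +0.853657; -0.952680, -0.001142, +0.303974]
β = atan2(√(R₁₃²+R₂₃²), R₃₃) = 1.261935; α = atan2(R₂₃, R₁₃) mod 2π = 1.110808; γ = atan2(R₃₂, −R₃₁) mod 2π = 6.281986
D^3_{2,3}(1.1108,1.2619,6.2820) = e^{-i·2·1.1108}·d^3_{2,3}(1.2619)·e^{-i·3·6.2820}. Compute d first:
With c≡cos(β/2)=0.807457 and s≡sin(β/2)=0.589926, N=[120·1·720·1]^{1/2}=293.938769
k: max(0,(3)−(2))=1 … min(3+(3),3−(2))=1
  k=1: (−1)^0·293.9388/(120)·0.8075^5·0.5899^1 = +0.495988
d^3_{2,3}(1.2619) = +0.495988
|D^3_{2,3}|² = |d^3_{2,3}(β)|² = (+0.495988)² = 0.246004 (the z-rotation phases have unit modulus)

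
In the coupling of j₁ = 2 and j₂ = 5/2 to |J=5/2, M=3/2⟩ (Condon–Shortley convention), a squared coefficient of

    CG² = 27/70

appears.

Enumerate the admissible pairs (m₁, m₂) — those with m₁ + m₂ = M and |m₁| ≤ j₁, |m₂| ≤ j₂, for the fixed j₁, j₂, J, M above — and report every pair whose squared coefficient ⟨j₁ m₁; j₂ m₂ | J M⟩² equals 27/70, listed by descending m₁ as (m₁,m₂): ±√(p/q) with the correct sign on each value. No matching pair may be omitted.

(2,-1/2): +√(27/70)

Admissible pairs with m₁+m₂ = M = 3/2: (-1,5/2), (0,3/2), (1,1/2), (2,-1/2)
  (m₁,m₂)=(2,-1/2): CG² = 27/70, CG = +√(27/70)   ← matches the target
  (m₁,m₂)=(1,1/2): CG² = 6/35, CG = −√(6/35)
  (m₁,m₂)=(0,3/2): CG² = 1/70, CG = −√(1/70)
  (m₁,m₂)=(-1,5/2): CG² = 3/7, CG = +√(3/7)
Pairs with CG² = 27/70: (2,-1/2): +√(27/70)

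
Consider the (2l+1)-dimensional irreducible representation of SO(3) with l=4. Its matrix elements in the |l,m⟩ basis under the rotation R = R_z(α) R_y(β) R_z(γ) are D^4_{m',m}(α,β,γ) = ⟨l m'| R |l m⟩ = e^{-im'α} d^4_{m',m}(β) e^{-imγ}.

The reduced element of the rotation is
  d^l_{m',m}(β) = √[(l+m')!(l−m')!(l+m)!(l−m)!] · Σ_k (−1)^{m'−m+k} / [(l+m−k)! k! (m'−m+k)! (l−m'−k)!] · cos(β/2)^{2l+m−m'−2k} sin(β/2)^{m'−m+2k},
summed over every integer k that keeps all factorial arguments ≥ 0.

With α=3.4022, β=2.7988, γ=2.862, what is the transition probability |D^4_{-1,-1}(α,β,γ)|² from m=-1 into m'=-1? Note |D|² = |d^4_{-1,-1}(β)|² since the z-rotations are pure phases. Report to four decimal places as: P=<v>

Split into d^4_{-1,-1}(β=2.7988) × two z-phases.
c=cos(2.798800/2)=0.170558, s=sin(2.798800/2)=0.985348; N=√[6·120·6·120]=720.000000
k: max(0,(-1)−(-1))=0 … min(4+(-1),4−(-1))=3
  k=0: (−1)^0·720.0000/(720)·0.1706^8·0.9853^0 = +0.000001
  k=1: (−1)^1·720.0000/(48)·0.1706^6·0.9853^2 = -0.000359
  k=2: (−1)^2·720.0000/(24)·0.1706^4·0.9853^4 = +0.023932
  k=3: (−1)^3·720.0000/(72)·0.1706^2·0.9853^6 = -0.266246
d^4_{-1,-1}(2.7988) = +0.000001 -0.000359 +0.023932 -0.266246 = -0.242672
|D^4_{-1,-1}|² = |d^4_{-1,-1}(β)|² = (-0.242672)² = 0.058890 (the z-rotation phases have unit modulus)

P=0.0589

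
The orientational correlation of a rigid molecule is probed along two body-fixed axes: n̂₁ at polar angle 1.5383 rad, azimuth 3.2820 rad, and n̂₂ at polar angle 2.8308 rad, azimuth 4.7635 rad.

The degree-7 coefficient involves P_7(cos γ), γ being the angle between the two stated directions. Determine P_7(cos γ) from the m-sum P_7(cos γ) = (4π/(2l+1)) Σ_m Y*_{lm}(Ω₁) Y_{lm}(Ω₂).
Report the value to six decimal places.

Addition theorem: P_7(cos γ) = (4π/15) Σ_m Y*_{lm}(Ω₁) Y_{lm}(Ω₂), m = −7…7:
  m=-7: Y*=-0.276325-0.414539i  Y=-0.000044-0.000117i  product -0.000036+0.000051i
  m=-6: Y*=+0.040336+0.045222i  Y=+0.001389-0.000440i  product +0.000076+0.000045i
  m=-5: Y*=+0.275587+0.233085i  Y=+0.002675+0.010240i  product -0.001650+0.003446i
  m=-4: Y*=-0.060138-0.037840i  Y=-0.052563+0.010898i  product +0.003573+0.001334i
  m=-3: Y*=-0.295402-0.132351i  Y=-0.029323-0.189734i  product -0.016450+0.059929i
  m=-2: Y*=+0.072622+0.020947i  Y=+0.454435-0.046616i  product +0.033978+0.006134i
  m=-1: Y*=+0.307087+0.043403i  Y=+0.030113+0.588650i  product -0.016302+0.182074i
  m=+0: Y*=-0.076915-0.000000i  Y=-0.041848+0.000000i  product +0.003219+0.000000i
  m=+1: Y*=-0.307087+0.043403i  Y=-0.030113+0.588650i  product -0.016302-0.182074i
  m=+2: Y*=+0.072622-0.020947i  Y=+0.454435+0.046616i  product +0.033978-0.006134i
  m=+3: Y*=+0.295402-0.132351i  Y=+0.029323-0.189734i  product -0.016450-0.059929i
  m=+4: Y*=-0.060138+0.037840i  Y=-0.052563-0.010898i  product +0.003573-0.001334i
  m=+5: Y*=-0.275587+0.233085i  Y=-0.002675+0.010240i  product -0.001650-0.003446i
  m=+6: Y*=+0.040336-0.045222i  Y=+0.001389+0.000440i  product +0.000076-0.000045i
  m=+7: Y*=+0.276325-0.414539i  Y=+0.000044-0.000117i  product -0.000036-0.000051i
Σ over m = +0.009599-0.000000i; ×(4π/15) → +0.008042-0.000000i. Real part: 0.008042

0.008042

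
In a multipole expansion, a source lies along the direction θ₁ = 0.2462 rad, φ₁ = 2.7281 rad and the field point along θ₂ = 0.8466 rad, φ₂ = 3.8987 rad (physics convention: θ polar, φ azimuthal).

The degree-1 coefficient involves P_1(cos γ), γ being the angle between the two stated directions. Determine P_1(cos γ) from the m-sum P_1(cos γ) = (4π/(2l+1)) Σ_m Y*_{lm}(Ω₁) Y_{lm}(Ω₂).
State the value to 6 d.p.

0.713678

Term-by-term m-sum for l=1 (normalisation 4π/3 = 4.188790):
  m=-1: (-0.077107, 0.033834) × (-0.188092, 0.177740) = (0.008490, -0.020069)  (running Σ = (0.008490, -0.020069))
  m=0: (0.473869, -0.000000) × (0.323716, 0.000000) = (0.153399, 0.000000)  (running Σ = (0.161888, -0.020069))
  m=1: (0.077107, 0.033834) × (0.188092, 0.177740) = (0.008490, 0.020069)  (running Σ = (0.170378, 0.000000))
Σ over m = (0.170378, 0.000000); ×(4π/3) → (0.713678, 0.000000). Real part: 0.713678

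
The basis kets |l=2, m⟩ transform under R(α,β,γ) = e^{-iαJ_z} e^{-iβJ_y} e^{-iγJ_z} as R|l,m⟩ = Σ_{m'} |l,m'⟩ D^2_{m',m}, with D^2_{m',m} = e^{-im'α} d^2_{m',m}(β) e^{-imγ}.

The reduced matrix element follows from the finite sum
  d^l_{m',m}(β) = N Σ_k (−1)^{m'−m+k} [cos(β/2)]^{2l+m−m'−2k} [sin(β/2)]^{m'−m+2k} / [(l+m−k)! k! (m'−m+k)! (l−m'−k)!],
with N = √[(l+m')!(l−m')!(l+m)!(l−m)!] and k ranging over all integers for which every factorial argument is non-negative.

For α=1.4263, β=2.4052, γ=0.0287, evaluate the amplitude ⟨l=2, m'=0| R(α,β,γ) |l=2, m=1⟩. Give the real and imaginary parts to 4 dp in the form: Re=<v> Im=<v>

Re=-0.6092 Im=0.0175

First d^2_{0,1}(β=2.4052), then the phase factors e^{-i(0)α} and e^{-i(1)γ}:
c=cos(2.405200/2)=0.359933, s=sin(2.405200/2)=0.932978; N=√[2·2·6·1]=4.898979
k∈{1,2} keeps every argument non-negative
  k=1: (−1)^0·4.8990/(2)·0.3599^3·0.9330^1 = +0.106565
  k=2: (−1)^1·4.8990/(2)·0.3599^1·0.9330^3 = -0.715998
d^2_{0,1}(2.4052) = +0.106565 -0.715998 = -0.609434
Attach z-rotation phases: D = e^{-i(0)(1.4263)}·(-0.609434)·e^{-i(1)(0.0287)} = -0.609183+0.017488i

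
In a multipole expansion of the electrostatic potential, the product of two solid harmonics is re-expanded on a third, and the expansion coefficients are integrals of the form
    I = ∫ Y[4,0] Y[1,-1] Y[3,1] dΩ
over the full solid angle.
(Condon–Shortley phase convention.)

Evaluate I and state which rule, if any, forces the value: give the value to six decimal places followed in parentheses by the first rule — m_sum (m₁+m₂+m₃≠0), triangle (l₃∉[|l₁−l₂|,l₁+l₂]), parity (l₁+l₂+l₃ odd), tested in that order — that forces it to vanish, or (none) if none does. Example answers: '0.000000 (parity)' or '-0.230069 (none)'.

0.150786 (none)

Checks pass: Σm=0; 8 even; l₃=3∈[3,5].
(2·4+1)(2·1+1)(2·3+1) = 189
Δ: 2! 6! 0! / 9! → 1/252
sum: t=1:−1/36 = -1/36
3j²(4 1 3; 0 0 0) = Δ·Π!·Σ² = 4/63  (sign +1)
sum: t=0:+1/96 = 1/96
3j²(4 1 3; 0 -1 1) = Δ·Π!·Σ² = 1/42  (sign +1)
combine: 4πI² = 189·4/63·1/42 = 2/7
take √, sign +1: I = 0.15078601
No selection rule forces the value: the integral is nonzero (none).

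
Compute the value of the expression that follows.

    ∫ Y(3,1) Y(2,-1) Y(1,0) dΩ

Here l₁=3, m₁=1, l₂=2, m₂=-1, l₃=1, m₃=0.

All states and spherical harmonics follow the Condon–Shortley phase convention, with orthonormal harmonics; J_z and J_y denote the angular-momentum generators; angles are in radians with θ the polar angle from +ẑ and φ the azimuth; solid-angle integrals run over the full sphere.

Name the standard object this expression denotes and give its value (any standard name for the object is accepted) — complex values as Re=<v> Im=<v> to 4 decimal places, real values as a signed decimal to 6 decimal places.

This is a Gaunt coefficient — the integral of a triple product of spherical harmonics over the sphere.
Rules hold: Σm=0, L=6 even, 1≤1≤5.
N = 7·5·3 = 105
Δ = 4!·2!·0!/7! = 1/105
Racah Σ t=2..2: t=2:+1/4 = 1/4
⇒ 3j(3 2 1; 0 0 0)² = 3/35, sgn -1
Racah Σ t=1..1: t=1:−1/6 = -1/6
⇒ 3j(3 2 1; 1 -1 0)² = 8/105, sgn +1
4πI² = N·(3j₀)²·(3jₘ)² = 24/35
I = -1·√(0.685714/4π) = -0.23359668

Gaunt coefficient, -0.233597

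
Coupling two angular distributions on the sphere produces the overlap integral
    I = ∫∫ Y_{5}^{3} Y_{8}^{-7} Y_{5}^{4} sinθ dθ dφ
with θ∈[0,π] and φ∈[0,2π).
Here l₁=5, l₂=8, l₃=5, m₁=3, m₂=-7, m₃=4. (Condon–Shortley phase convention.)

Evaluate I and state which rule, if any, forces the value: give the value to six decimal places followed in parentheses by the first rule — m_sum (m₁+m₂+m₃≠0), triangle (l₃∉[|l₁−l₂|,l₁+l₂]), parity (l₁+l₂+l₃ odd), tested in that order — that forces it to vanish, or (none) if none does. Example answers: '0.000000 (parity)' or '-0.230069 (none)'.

m-sum 0 ✓  L=18 even ✓  3≤5≤13 ✓
Π(2lᵢ+1) = 11×17×11 = 2057
triangle coeff Δ(5,8,5) = 1/37413090
Σ_t [3,5]: t=3:−1/1036800 t=4:+1/331776 t=5:−1/1036800 = 1/921600
(3j)²=490/46189 [(5 8 5; 0 0 0)], sign=-1
Σ_t [0,1]: t=0:+1/406425600 t=1:−1/203212800 = -1/406425600
(3j)²=2/323 [(5 8 5; 3 -7 4)], sign=+1
⇒ 4πI² = 10780/79781
I = (-1)√(10780/79781/(4π)) = -0.10369426
No selection rule forces the value: the integral is nonzero (none).

-0.103694 (none)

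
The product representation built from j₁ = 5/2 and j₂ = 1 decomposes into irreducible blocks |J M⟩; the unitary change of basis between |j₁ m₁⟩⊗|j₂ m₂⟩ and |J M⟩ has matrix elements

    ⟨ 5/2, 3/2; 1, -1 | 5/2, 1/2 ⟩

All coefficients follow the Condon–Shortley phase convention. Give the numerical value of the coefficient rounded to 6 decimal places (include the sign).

j₁+j₂−J=1  J+j₁−j₂=4  J−j₁+j₂=1  j₁+j₂+J+1=7
(j₁±m₁, j₂±m₂, J±M) = (4,1,0,2,3,2)
P² = 576/35
sum k=0..0:
  [0] +1/6 = 1/6
S = 1/6
C² = P²·S² = 16/35 ; C = +0.676123

+0.676123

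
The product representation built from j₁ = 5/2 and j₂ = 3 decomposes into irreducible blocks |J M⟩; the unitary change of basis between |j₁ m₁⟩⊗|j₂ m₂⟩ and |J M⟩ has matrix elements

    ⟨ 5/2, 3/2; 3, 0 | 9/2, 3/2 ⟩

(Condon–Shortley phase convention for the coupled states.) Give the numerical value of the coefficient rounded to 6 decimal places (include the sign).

+√(45/154) = +0.540562

√[10·1!4!5!/11! · 4!1!3!3!6!3!] = √(207360/77)
  +(−1)^0/∏(0,1,1,3,3,2)! = 1/72  (running 1/72)
  +(−1)^1/∏(1,0,0,2,4,3)! = -1/288  (running 1/96)
⟨..|..⟩ = √(207360/77)·(1/96) = +0.540562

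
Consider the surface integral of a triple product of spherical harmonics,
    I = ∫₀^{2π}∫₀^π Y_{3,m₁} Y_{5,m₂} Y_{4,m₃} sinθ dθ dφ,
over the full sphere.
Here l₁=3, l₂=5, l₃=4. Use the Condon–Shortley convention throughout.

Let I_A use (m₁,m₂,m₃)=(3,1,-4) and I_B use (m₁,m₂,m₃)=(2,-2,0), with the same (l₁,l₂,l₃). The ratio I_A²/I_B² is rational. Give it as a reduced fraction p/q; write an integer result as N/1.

3/5

l's match ⇒ only the (l;m) 3-j factors differ between A and B.
A: triangle coeff Δ(3,5,4) = 1/180180; Σ_t [0,0]: t=0:+1/34560 = 1/34560; (3j)²=1/429 [(3 5 4; 3 1 -4)], sign=+1
B: triangle coeff Δ(3,5,4) = 1/180180; Σ_t [0,1]: t=0:+1/864 t=1:−1/576 = -1/1728; (3j)²=5/1287 [(3 5 4; 2 -2 0)], sign=-1
I_A²/I_B² = (1/429)/(5/1287) = 3/5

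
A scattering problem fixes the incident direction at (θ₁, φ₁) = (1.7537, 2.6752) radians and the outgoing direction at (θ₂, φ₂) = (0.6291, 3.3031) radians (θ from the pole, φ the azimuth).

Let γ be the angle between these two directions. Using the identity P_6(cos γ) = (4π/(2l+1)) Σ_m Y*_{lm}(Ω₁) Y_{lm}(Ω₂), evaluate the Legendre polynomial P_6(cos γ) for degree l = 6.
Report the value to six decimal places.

0.170806

Term-by-term m-sum for l=6 (normalisation 4π/13 = 0.966644):
  term(m=-6) = -0.00710 + 0.00513j   from Y*(Ω₁)=-0.41124 - 0.14697j, Y(Ω₂)=0.01135 - 0.01653j
  term(m=-5) = 0.02671 + 0.00006j   from Y*(Ω₁)=-0.19301 - 0.20260j, Y(Ω₂)=-0.06598 + 0.06897j
  term(m=-4) = 0.04540 + 0.03310j   from Y*(Ω₁)=0.06164 + 0.20303j, Y(Ω₂)=0.21145 - 0.15942j
  term(m=-3) = -0.04111 - 0.12707j   from Y*(Ω₁)=-0.05071 + 0.29259j, Y(Ω₂)=-0.39798 + 0.20949j
  term(m=-2) = 0.01618 - 0.04964j   from Y*(Ω₁)=0.08265 - 0.11147j, Y(Ω₂)=0.35681 - 0.11944j
  term(m=-1) = 0.02403 - 0.01744j   from Y*(Ω₁)=0.26612 - 0.13398j, Y(Ω₂)=0.09836 - 0.01603j
  term(m=+0) = 0.04849 + 0.00000j   from Y*(Ω₁)=-0.11841 + 0.00000j, Y(Ω₂)=-0.40947 + 0.00000j
  term(m=+1) = 0.02403 + 0.01744j   from Y*(Ω₁)=-0.26612 - 0.13398j, Y(Ω₂)=-0.09836 - 0.01603j
  term(m=+2) = 0.01618 + 0.04964j   from Y*(Ω₁)=0.08265 + 0.11147j, Y(Ω₂)=0.35681 + 0.11944j
  term(m=+3) = -0.04111 + 0.12707j   from Y*(Ω₁)=0.05071 + 0.29259j, Y(Ω₂)=0.39798 + 0.20949j
  term(m=+4) = 0.04540 - 0.03310j   from Y*(Ω₁)=0.06164 - 0.20303j, Y(Ω₂)=0.21145 + 0.15942j
  term(m=+5) = 0.02671 - 0.00006j   from Y*(Ω₁)=0.19301 - 0.20260j, Y(Ω₂)=0.06598 + 0.06897j
  term(m=+6) = -0.00710 - 0.00513j   from Y*(Ω₁)=-0.41124 + 0.14697j, Y(Ω₂)=0.01135 + 0.01653j
Total Σ_m = 0.17670 - 0.00000j. Multiply by 0.966644: 0.17081 - 0.00000j. P_6(cos γ) = 0.170806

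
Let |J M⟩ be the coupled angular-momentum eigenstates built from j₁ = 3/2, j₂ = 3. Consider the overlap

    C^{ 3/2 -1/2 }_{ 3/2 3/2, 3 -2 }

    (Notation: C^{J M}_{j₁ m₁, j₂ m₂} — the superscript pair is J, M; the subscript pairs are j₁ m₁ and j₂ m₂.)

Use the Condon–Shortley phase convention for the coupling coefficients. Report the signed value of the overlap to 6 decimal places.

j₁+j₂−J=3  J+j₁−j₂=0  J−j₁+j₂=3  j₁+j₂+J+1=7
(j₁±m₁, j₂±m₂, J±M) = (3,0,1,5,1,2)
P² = 288/7
sum k=0..0:
  [0] +1/12 = 1/12
S = 1/12
C² = P²·S² = 2/7 ; C = +0.534522

+√(2/7) = +0.534522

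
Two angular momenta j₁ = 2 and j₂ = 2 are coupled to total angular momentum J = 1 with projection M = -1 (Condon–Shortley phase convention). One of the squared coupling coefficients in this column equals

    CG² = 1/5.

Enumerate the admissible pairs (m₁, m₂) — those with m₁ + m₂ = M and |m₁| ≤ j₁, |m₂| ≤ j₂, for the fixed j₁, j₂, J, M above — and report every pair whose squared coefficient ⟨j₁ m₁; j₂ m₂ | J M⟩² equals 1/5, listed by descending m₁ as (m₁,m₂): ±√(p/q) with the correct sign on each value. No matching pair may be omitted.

(1,-2): +√(1/5); (-2,1): −√(1/5)

Admissible pairs with m₁+m₂ = M = -1: (-2,1), (-1,0), (0,-1), (1,-2)
  (m₁,m₂)=(1,-2): CG² = 1/5, CG = +√(1/5)   ← matches the target
  (m₁,m₂)=(0,-1): CG² = 3/10, CG = −√(3/10)
  (m₁,m₂)=(-1,0): CG² = 3/10, CG = +√(3/10)
  (m₁,m₂)=(-2,1): CG² = 1/5, CG = −√(1/5)   ← matches the target
Pairs with CG² = 1/5: (1,-2): +√(1/5); (-2,1): −√(1/5)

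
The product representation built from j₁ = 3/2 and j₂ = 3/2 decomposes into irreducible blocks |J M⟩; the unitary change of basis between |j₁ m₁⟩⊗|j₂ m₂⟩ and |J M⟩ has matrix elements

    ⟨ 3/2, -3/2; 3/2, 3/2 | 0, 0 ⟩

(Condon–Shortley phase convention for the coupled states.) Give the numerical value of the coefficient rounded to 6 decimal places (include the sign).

−√(1/4) ≈ -0.500000

√[1·3!0!0!/4! · 0!3!3!0!0!0!] = √(9)
  +(−1)^3/∏(3,0,0,0,0,0)! = -1/6  (running -1/6)
⟨..|..⟩ = √(9)·(-1/6) = -0.500000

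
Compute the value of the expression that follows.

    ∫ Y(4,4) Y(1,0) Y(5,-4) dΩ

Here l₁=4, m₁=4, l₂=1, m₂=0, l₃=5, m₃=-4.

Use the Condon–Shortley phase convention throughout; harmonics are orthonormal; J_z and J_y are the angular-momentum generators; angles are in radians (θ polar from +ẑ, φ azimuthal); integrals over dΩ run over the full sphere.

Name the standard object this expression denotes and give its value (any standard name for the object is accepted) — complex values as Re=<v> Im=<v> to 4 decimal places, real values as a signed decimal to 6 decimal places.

Gaunt coefficient, +0.147319

This is a Gaunt coefficient — the integral of a triple product of spherical harmonics over the sphere.
Rules hold: Σm=0, L=10 even, 3≤5≤5.
N = 9·3·11 = 297
Δ = 0!·8!·2!/11! = 1/495
Racah Σ t=0..0: t=0:+1/576 = 1/576
⇒ 3j(4 1 5; 0 0 0)² = 5/99, sgn -1
Racah Σ t=0..0: t=0:+1/40320 = 1/40320
⇒ 3j(4 1 5; 4 0 -4)² = 1/55, sgn -1
4πI² = N·(3j₀)²·(3jₘ)² = 3/11
I = +1·√(0.272727/4π) = 0.14731920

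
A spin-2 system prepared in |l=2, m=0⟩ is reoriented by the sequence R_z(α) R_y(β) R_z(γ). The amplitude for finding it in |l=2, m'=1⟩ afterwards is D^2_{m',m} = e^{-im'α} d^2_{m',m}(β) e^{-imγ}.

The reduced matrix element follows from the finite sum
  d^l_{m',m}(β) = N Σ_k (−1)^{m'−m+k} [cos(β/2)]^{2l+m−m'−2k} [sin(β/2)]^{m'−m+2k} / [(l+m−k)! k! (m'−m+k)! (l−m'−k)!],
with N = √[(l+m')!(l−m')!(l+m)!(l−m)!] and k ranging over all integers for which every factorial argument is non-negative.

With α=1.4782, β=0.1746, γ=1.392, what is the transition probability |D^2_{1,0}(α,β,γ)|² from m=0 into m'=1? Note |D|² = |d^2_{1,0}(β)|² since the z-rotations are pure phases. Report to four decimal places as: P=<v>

First d^2_{1,0}(β=0.1746), then the phase factors e^{-i(1)α} and e^{-i(0)γ}:
c=cos(0.174600/2)=0.996192, s=sin(0.174600/2)=0.087189; N=√[6·1·2·2]=4.898979
The bounds max(0,m−m')=0 and min(l+m,l−m')=1 give 2 terms
  k=0: (−1)^1·4.8990/(2)·0.9962^3·0.0872^1 = -0.211138
  k=1: (−1)^2·4.8990/(2)·0.9962^1·0.0872^3 = +0.001617
d^2_{1,0}(0.1746) = -0.211138 +0.001617 = -0.209521
|D^2_{1,0}|² = |d^2_{1,0}(β)|² = (-0.209521)² = 0.043899 (the z-rotation phases have unit modulus)

P=0.0439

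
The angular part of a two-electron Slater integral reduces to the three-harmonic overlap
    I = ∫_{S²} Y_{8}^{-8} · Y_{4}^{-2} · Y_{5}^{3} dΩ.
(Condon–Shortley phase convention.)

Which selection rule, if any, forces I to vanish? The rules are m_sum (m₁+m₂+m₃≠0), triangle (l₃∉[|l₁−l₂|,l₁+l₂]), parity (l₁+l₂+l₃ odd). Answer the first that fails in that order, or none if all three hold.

m_sum

azimuthal sum: -8 − 2 + 3 = -7  ✗
4 ≤ 5 ≤ 12 (triangle on l)
L = 8 + 4 + 5 = 17 (odd)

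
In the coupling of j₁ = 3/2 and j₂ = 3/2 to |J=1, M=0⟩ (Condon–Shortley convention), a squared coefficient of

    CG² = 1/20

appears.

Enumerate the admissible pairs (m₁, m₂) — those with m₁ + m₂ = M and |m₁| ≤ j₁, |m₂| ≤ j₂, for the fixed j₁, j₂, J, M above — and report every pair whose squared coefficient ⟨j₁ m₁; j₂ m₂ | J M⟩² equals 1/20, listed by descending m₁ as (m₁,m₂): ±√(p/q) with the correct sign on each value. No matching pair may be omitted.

Admissible pairs with m₁+m₂ = M = 0: (-3/2,3/2), (-1/2,1/2), (1/2,-1/2), (3/2,-3/2)
  (m₁,m₂)=(3/2,-3/2): CG² = 9/20, CG = +√(9/20)
  (m₁,m₂)=(1/2,-1/2): CG² = 1/20, CG = −√(1/20)   ← matches the target
  (m₁,m₂)=(-1/2,1/2): CG² = 1/20, CG = −√(1/20)   ← matches the target
  (m₁,m₂)=(-3/2,3/2): CG² = 9/20, CG = +√(9/20)
Pairs with CG² = 1/20: (1/2,-1/2): −√(1/20); (-1/2,1/2): −√(1/20)

(1/2,-1/2): −√(1/20); (-1/2,1/2): −√(1/20)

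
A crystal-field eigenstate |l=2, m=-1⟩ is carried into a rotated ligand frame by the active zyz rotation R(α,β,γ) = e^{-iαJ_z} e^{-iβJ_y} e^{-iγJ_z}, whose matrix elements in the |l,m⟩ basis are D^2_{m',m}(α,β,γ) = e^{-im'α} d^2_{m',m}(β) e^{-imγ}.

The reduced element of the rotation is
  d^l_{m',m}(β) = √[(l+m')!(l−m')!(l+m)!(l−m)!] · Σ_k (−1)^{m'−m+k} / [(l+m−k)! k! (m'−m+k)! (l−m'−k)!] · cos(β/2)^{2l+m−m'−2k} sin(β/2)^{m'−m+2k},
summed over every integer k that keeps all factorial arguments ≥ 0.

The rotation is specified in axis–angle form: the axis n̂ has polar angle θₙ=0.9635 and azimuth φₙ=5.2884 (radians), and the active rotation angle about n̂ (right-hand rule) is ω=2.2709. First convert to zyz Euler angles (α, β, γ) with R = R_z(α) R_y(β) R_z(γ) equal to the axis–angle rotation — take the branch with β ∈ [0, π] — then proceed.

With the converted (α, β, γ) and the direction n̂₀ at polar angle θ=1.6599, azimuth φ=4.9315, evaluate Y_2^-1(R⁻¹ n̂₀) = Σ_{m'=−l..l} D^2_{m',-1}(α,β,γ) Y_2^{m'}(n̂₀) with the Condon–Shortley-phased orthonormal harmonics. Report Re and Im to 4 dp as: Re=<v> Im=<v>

Axis–angle → zyz. n̂ = (sinθₙcosφₙ, sinθₙsinφₙ, cosθₙ) = (+0.447290, -0.688688, +0.570649), ω = 2.2709.
R = I cosω + sinω [n̂]ₓ + (1−cosω) n̂n̂ᵀ gives
  R = [-0.315325, -0.942933, -0.106991; -0.070096, +0.135578, -0.988284; +0.946391, -0.304131, -0.108847]
β = atan2(√(R₁₃²+R₂₃²), R₃₃) = 1.679859; α = atan2(R₂₃, R₁₃) mod 2π = 4.604549; γ = atan2(R₃₂, −R₃₁) mod 2π = 3.452527
Need the full column D^2_{m',-1} for m'=−2..2 at α=4.6045, β=1.6799, γ=3.4525.
cos(β/2)=0.667515, sin(β/2)=0.744596
d^2_{-2,-1}: single k=1 term ⇒ +0.442929;  D = +0.440921+0.042127i
d^2_{-1,-1}: k∈[0..1] ⇒ +0.198538 -0.741114 = -0.542576;  D = +0.109438-0.531424i
d^2_{0,-1}: k∈[0..1] ⇒ -0.542475 +0.674993 = +0.132518;  D = -0.126163-0.040544i
d^2_{1,-1}: k∈[0..1] ⇒ +0.741114 -0.307385 = +0.433729;  D = +0.176372-0.396249i
d^2_{2,-1}: single k=0 term ⇒ -0.551129;  D = -0.476459-0.277003i
Y_2^{m'}(θ=1.6599,φ=4.9315) and Σ D·Y over m':
  (+0.4409+0.0421i)·(-0.3470+0.1626i)  (+0.1094-0.5314i)·(-0.0149-0.0668i)  (-0.1262-0.0405i)·(-0.3079+0.0000i)  (+0.1764-0.3962i)·(+0.0149-0.0668i)  (-0.4765-0.2770i)·(-0.3470-0.1626i)
Y_2^-1(R⁻¹ n̂) = -0.061722+0.226071i

Re=-0.0617 Im=0.2261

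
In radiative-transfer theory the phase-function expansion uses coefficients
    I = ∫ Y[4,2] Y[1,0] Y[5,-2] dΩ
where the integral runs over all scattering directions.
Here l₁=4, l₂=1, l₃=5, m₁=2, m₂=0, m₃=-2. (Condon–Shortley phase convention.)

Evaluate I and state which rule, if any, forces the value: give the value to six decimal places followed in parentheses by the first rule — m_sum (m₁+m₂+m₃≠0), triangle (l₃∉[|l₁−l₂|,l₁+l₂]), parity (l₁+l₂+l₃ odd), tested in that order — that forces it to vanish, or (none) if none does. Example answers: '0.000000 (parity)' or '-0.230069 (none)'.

Checks pass: Σm=0; 10 even; l₃=5∈[3,5].
(2·4+1)(2·1+1)(2·5+1) = 297
Δ: 0! 8! 2! / 11! → 1/495
sum: t=0:+1/576 = 1/576
3j²(4 1 5; 0 0 0) = Δ·Π!·Σ² = 5/99  (sign -1)
sum: t=0:+1/1440 = 1/1440
3j²(4 1 5; 2 0 -2) = Δ·Π!·Σ² = 7/165  (sign -1)
combine: 4πI² = 297·5/99·7/165 = 7/11
take √, sign +1: I = 0.22503380
No selection rule forces the value: the integral is nonzero (none).

0.225034 (none)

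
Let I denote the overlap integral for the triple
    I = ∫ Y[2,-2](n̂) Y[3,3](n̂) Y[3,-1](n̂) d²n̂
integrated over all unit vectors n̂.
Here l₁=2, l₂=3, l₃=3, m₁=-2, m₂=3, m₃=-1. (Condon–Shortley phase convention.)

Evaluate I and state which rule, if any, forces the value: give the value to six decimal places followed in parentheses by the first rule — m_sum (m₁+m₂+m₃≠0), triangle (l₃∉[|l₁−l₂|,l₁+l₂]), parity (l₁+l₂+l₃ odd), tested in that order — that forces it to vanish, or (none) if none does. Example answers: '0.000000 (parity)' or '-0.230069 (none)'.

Rules hold: Σm=0, L=8 even, 1≤3≤5.
N = 5·7·7 = 245
Δ = 2!·2!·4!/9! = 1/3780
Racah Σ t=0..2: t=0:+1/24 t=1:−1/4 t=2:+1/24 = -1/6
⇒ 3j(2 3 3; 0 0 0)² = 4/105, sgn +1
Racah Σ t=2..2: t=2:+1/96 = 1/96
⇒ 3j(2 3 3; -2 3 -1)² = 1/42, sgn +1
4πI² = N·(3j₀)²·(3jₘ)² = 2/9
I = +1·√(0.222222/4π) = 0.13298076
No selection rule forces the value: the integral is nonzero (none).

0.132981 (none)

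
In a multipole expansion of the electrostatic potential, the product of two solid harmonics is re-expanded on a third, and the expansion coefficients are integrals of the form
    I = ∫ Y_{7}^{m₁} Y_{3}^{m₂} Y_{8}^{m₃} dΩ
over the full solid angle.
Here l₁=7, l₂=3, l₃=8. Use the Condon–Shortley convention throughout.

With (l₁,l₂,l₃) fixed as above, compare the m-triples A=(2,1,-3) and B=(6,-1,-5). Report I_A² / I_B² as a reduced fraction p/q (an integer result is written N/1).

Shared (l₁,l₂,l₃)=(7,3,8): N and (l;000)² cancel in I_A²/I_B².
A: Δ = 2!·12!·4!/19! = 1/5290740; Racah Σ t=0..2: t=0:+1/29030400 t=1:−1/5806080 t=2:+1/17418240 = -1/12441600; ⇒ 3j(7 3 8; 2 1 -3)² = 154/12597, sgn +1
B: Δ = 2!·12!·4!/19! = 1/5290740; Racah Σ t=0..1: t=0:+1/319334400 t=1:−1/2874009600 = 1/359251200; ⇒ 3j(7 3 8; 6 -1 -5)² = 1664/101745, sgn -1
I_A²/I_B² = (154/12597)/(1664/101745) = 8085/10816

8085/10816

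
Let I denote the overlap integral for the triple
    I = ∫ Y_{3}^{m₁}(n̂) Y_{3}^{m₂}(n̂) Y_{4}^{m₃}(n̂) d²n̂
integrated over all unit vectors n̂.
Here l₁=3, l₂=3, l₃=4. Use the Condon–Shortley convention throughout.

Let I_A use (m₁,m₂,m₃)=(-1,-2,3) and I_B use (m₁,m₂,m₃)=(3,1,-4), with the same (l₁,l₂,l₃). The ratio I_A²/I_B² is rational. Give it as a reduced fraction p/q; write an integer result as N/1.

1/3

Same 3,3,4: normalisation and zero-m 3j drop out of the ratio.
A: Δ: 2! 4! 4! / 11! → 1/34650; sum: t=0:+1/288 t=1:−1/144 = -1/288; 3j²(3 3 4; -1 -2 3) = Δ·Π!·Σ² = 1/99  (sign +1)
B: Δ: 2! 4! 4! / 11! → 1/34650; sum: t=0:+1/1152 = 1/1152; 3j²(3 3 4; 3 1 -4) = Δ·Π!·Σ² = 1/33  (sign +1)
I_A²/I_B² = (1/99)/(1/33) = 1/3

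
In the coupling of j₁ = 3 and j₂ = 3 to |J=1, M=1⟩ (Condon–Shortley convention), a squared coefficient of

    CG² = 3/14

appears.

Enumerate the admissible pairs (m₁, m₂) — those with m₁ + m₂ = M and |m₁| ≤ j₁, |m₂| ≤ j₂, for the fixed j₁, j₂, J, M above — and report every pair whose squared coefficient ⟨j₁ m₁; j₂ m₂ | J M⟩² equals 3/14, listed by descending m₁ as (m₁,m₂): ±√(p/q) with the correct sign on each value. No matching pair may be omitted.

Admissible pairs with m₁+m₂ = M = 1: (-2,3), (-1,2), (0,1), (1,0), (2,-1), (3,-2)
  (m₁,m₂)=(3,-2): CG² = 3/28, CG = +√(3/28)
  (m₁,m₂)=(2,-1): CG² = 5/28, CG = −√(5/28)
  (m₁,m₂)=(1,0): CG² = 3/14, CG = +√(3/14)   ← matches the target
  (m₁,m₂)=(0,1): CG² = 3/14, CG = −√(3/14)   ← matches the target
  (m₁,m₂)=(-1,2): CG² = 5/28, CG = +√(5/28)
  (m₁,m₂)=(-2,3): CG² = 3/28, CG = −√(3/28)
Pairs with CG² = 3/14: (1,0): +√(3/14); (0,1): −√(3/14)

(1,0): +√(3/14); (0,1): −√(3/14)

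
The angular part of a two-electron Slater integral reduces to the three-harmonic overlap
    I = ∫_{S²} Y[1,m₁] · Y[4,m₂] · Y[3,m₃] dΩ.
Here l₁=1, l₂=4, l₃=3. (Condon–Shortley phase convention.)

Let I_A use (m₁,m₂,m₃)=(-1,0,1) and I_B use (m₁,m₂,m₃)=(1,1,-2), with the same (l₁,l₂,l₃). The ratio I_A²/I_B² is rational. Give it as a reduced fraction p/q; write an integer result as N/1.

Same 1,4,3: normalisation and zero-m 3j drop out of the ratio.
A: Δ: 2! 0! 6! / 9! → 1/252; sum: t=2:+1/96 = 1/96; 3j²(1 4 3; -1 0 1) = Δ·Π!·Σ² = 1/42  (sign +1)
B: Δ: 2! 0! 6! / 9! → 1/252; sum: t=0:+1/240 = 1/240; 3j²(1 4 3; 1 1 -2) = Δ·Π!·Σ² = 1/84  (sign -1)
I_A²/I_B² = (1/42)/(1/84) = 2/1

2/1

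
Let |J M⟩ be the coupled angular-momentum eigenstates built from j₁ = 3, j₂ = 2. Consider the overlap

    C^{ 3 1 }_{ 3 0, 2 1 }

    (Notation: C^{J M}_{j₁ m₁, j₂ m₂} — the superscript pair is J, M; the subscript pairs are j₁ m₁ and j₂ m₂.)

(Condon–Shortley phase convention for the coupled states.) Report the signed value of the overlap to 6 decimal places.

−√(1/30) ≈ -0.182574

√[7·2!4!2!/9! · 3!3!3!1!4!2!] = √(96/5)
  +(−1)^1/∏(1,1,2,2,2,0)! = -1/8  (running -1/8)
  +(−1)^2/∏(2,0,1,1,3,1)! = 1/12  (running -1/24)
⟨..|..⟩ = √(96/5)·(-1/24) = -0.182574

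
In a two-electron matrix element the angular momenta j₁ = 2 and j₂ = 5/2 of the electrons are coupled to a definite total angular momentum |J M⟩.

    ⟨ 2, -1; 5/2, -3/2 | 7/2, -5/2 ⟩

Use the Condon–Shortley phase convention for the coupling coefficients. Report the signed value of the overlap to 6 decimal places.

+0.125988

triangle: 1!*3!*4!/9! = 144/362880
(j±m)!: 1!*3!*1!*4!*1!*6! = 103680
prefactor² = (2J+1)*Δ*N² = 2304/7
  k=0: +1/(0!*1!*3!*1!*0!*3!) = 1/36
  k=1: −1/(1!*0!*2!*0!*1!*4!) = -1/48
Σ = 1/144  ⇒  CG² = 2304/7*(1/144)² = 1/63
CG = +√(1/63) = +0.125988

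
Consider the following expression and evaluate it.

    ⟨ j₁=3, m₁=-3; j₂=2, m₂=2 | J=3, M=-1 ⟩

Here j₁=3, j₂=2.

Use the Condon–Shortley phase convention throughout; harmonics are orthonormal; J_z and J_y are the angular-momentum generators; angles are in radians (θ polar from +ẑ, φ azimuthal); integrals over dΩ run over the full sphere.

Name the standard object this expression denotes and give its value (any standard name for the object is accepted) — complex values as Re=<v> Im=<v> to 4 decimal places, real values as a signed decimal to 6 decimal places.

Clebsch–Gordan coefficient, +√(1/6) ≈ +0.408248

This is a Clebsch–Gordan (vector-coupling) coefficient.
triangle: 2!×4!×2!/9! = 96/362880
(j±m)!: 0!×6!×4!×0!×2!×4! = 829440
prefactor² = (2J+1)×Δ×N² = 1536
  k=2: +1/(2!×0!×4!×2!×0!×0!) = 1/96
Σ = 1/96  ⇒  CG² = 1536×(1/96)² = 1/6
CG = +√(1/6) = +0.408248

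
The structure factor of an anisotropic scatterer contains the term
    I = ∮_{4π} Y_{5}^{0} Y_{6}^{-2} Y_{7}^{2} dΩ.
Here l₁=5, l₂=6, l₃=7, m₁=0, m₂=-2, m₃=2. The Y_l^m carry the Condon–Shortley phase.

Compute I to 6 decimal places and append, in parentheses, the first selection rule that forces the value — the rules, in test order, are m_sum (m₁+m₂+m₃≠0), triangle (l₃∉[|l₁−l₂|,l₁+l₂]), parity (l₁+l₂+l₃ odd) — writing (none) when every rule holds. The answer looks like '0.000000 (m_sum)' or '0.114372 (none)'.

Checks pass: Σm=0; 18 even; l₃=7∈[1,11].
(2·5+1)(2·6+1)(2·7+1) = 2145
Δ: 4! 6! 8! / 19! → 1/174594420
sum: t=0:+1/4147200 t=1:−1/207360 t=2:+1/82944 t=3:−1/207360 t=4:+1/4147200 = 1/345600
3j²(5 6 7; 0 0 0) = Δ·Π!·Σ² = 420/46189  (sign -1)
sum: t=0:+1/1658880 t=1:−1/207360 t=2:+1/207360 t=3:−1/1451520 t=4:+1/116121600 = -1/12902400
3j²(5 6 7; 0 -2 2) = Δ·Π!·Σ² = 27/1293292  (sign +1)
combine: 4πI² = 2145·420/46189·27/1293292 = 6075/14919047
take √, sign -1: I = -0.00569243
No selection rule forces the value: the integral is nonzero (none).

-0.005692 (none)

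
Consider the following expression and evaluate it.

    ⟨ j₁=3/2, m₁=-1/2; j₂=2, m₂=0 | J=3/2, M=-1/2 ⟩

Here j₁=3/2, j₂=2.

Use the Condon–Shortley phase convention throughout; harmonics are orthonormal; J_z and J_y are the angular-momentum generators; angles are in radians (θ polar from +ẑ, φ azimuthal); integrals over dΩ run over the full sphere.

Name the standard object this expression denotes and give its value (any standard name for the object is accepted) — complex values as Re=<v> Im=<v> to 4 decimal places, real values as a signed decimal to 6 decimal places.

Clebsch–Gordan coefficient, −√(1/5) ≈ -0.447214

This is a Clebsch–Gordan (vector-coupling) coefficient.
j₁+j₂−J=2  J+j₁−j₂=1  J−j₁+j₂=2  j₁+j₂+J+1=6
(j₁±m₁, j₂±m₂, J±M) = (1,2,2,2,1,2)
P² = 16/45
sum k=1..2:
  [1] −1/1 = -1
  [2] +1/4 = 1/4
S = -3/4
C² = P²·S² = 1/5 ; C = -0.447214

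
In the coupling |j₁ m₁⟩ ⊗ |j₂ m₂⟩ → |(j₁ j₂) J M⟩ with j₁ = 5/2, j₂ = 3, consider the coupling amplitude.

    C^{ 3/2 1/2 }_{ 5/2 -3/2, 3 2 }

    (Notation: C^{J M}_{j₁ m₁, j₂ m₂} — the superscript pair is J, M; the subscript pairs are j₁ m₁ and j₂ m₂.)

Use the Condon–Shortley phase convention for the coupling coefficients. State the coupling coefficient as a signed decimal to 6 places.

j₁+j₂−J=4  J+j₁−j₂=1  J−j₁+j₂=2  j₁+j₂+J+1=8
(j₁±m₁, j₂±m₂, J±M) = (1,4,5,1,2,1)
P² = 192/7
sum k=3..4:
  [3] −1/12 = -1/12
  [4] +1/24 = 1/24
S = -1/24
C² = P²·S² = 1/21 ; C = -0.218218

-0.218218  (= −√(1/21))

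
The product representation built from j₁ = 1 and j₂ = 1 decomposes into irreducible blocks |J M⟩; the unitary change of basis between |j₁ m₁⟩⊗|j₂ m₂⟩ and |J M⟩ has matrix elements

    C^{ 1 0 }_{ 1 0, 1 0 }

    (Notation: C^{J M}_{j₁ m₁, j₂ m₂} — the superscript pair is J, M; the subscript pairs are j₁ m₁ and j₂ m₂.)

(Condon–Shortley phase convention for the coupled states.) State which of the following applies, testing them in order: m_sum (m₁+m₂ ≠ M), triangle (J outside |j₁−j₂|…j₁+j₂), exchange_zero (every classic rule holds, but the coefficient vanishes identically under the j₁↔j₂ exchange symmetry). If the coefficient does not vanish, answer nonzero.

exchange_zero

m-sum: m₁+m₂ = 0+0 = 0, M = 0  ✓
triangle: |j₁−j₂| = 0 ≤ J = 1 ≤ j₁+j₂ = 2  ✓
exchange: j₁=j₂ and m₁=m₂, and (−1)^(j₁+j₂−J) = (−1)^1 = −1 forces ⟨j₁m₁;j₂m₂|JM⟩ = −⟨j₂m₂;j₁m₁|JM⟩ = −⟨j₁m₁;j₂m₂|JM⟩ ⇒ the coefficient vanishes identically
Racah sum check: Σ_k collapses to 0 ⇒ CG = 0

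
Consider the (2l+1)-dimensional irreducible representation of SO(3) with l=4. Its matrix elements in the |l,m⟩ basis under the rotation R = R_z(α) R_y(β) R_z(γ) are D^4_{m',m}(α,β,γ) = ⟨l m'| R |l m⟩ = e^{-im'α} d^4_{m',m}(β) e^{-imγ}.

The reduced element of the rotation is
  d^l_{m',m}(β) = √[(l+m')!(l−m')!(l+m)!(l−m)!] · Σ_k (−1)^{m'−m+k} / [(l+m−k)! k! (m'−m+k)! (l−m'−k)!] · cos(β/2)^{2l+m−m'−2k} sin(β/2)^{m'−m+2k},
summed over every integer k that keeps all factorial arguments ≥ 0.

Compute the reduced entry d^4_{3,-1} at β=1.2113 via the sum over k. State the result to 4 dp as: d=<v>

d^4_{3,-1}(β=1.2113) via the finite sum:
Half-angle: c=0.822132, s=0.569297. N=√(5040·1·6·120)=1904.940944
k∈{0,1} keeps every argument non-negative
  k=0: (−1)^4·1904.9409/(144)·0.8221^4·0.5693^4 = +0.634805
  k=1: (−1)^5·1904.9409/(240)·0.8221^2·0.5693^6 = -0.182635
d^4_{3,-1}(1.2113) = +0.634805 -0.182635 = +0.452169

d=0.4522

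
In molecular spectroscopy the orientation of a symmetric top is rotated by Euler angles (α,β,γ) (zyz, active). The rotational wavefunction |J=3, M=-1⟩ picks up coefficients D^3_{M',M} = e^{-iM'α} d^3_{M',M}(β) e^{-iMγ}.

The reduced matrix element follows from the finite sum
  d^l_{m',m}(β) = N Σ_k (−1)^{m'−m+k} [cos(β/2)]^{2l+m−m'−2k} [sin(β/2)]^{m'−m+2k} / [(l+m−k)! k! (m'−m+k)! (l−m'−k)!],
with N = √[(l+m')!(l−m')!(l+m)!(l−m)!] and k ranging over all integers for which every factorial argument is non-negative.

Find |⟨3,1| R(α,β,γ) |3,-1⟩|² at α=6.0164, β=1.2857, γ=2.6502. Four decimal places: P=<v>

First d^3_{1,-1}(β=1.2857), then the phase factors e^{-i(1)α} and e^{-i(-1)γ}:
c=cos(1.285700/2)=0.800390, s=sin(1.285700/2)=0.599479; N=√[24·2·2·24]=48.000000
The bounds max(0,m−m')=0 and min(l+m,l−m')=2 give 3 terms
  k=0: (−1)^2·48.0000/(8)·0.8004^4·0.5995^2 = +0.884926
  k=1: (−1)^3·48.0000/(6)·0.8004^2·0.5995^4 = -0.661896
  k=2: (−1)^4·48.0000/(48)·0.8004^0·0.5995^6 = +0.046413
d^3_{1,-1}(1.2857) = +0.884926 -0.661896 +0.046413 = +0.269443
|D^3_{1,-1}|² = |d^3_{1,-1}(β)|² = (+0.269443)² = 0.072600 (the z-rotation phases have unit modulus)

P=0.0726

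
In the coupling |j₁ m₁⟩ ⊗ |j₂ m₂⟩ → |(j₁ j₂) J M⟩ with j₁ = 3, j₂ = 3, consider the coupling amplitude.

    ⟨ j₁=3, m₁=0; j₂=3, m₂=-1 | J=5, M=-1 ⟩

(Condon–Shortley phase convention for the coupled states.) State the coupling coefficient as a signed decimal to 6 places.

triangle: 1!*5!*5!/12! = 14400/479001600
(j±m)!: 3!*3!*2!*4!*4!*6! = 29859840
prefactor² = (2J+1)*Δ*N² = 69120/7
  k=0: +1/(0!*1!*3!*2!*2!*3!) = 1/144
  k=1: −1/(1!*0!*2!*1!*3!*4!) = -1/288
Σ = 1/288  ⇒  CG² = 69120/7*(1/288)² = 5/42
CG = +√(5/42) = +0.345033

+0.345033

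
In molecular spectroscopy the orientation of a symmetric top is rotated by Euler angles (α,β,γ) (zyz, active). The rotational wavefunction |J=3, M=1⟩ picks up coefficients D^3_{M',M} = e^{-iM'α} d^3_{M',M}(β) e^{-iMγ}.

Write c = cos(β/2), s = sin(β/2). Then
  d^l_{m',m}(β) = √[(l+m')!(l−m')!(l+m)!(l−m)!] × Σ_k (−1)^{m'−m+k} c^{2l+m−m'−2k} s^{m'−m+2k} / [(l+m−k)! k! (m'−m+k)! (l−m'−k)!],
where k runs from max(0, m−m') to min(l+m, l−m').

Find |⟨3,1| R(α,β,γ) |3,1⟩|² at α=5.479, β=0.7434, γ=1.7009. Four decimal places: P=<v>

P=0.0025

D^3_{1,1}(5.4790,0.7434,1.7009) = e^{-i·1·5.4790}·d^3_{1,1}(0.7434)·e^{-i·1·1.7009}. Compute d first:
With c≡cos(β/2)=0.931711 and s≡sin(β/2)=0.363200, N=[24·2·24·2]^{1/2}=48.000000
k: max(0,(1)−(1))=0 … min(3+(1),3−(1))=2
  k=0: (−1)^0·48.0000/(48)·0.9317^6·0.3632^0 = +0.654166
  k=1: (−1)^1·48.0000/(6)·0.9317^4·0.3632^2 = -0.795256
  k=2: (−1)^2·48.0000/(8)·0.9317^2·0.3632^4 = +0.090635
d^3_{1,1}(0.7434) = +0.654166 -0.795256 +0.090635 = -0.050454
|D^3_{1,1}|² = |d^3_{1,1}(β)|² = (-0.050454)² = 0.002546 (the z-rotation phases have unit modulus)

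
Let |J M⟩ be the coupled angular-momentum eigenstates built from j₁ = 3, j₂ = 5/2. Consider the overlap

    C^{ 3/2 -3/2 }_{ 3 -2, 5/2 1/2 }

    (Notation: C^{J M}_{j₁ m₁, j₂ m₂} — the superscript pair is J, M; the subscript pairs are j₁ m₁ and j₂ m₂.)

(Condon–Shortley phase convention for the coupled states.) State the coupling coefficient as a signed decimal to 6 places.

triangle: 4!*2!*1!/8! = 48/40320
(j±m)!: 1!*5!*3!*2!*0!*3! = 8640
prefactor² = (2J+1)*Δ*N² = 288/7
  k=3: −1/(3!*1!*2!*0!*0!*1!) = -1/12
Σ = -1/12  ⇒  CG² = 288/7*(-1/12)² = 2/7
CG = −√(2/7) = -0.534522

−√(2/7) ≈ -0.534522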